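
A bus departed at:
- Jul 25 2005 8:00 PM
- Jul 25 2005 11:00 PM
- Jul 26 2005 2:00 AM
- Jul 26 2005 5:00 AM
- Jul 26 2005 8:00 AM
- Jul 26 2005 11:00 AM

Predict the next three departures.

Gaps: 3, 3, 3, 3, 3 hours — each event is 3 hours after the previous one.
Jul 26 2005 11:00 AM + 3 h = Jul 26 2005 2:00 PM.
Jul 26 2005 2:00 PM + 3 h = Jul 26 2005 5:00 PM.
Jul 26 2005 5:00 PM + 3 h = Jul 26 2005 8:00 PM.

Jul 26 2005 2:00 PM, Jul 26 2005 5:00 PM, Jul 26 2005 8:00 PM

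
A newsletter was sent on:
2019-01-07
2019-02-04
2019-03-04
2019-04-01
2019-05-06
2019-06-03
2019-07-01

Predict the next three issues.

Gaps: 28, 28, 28, 35, 28, 28 days — a mix of 28 and 35. Every date is a Monday.
Each is the 1st Monday of its month.
1st Monday of August 2019: 2019-08-05.
1st Monday of September 2019: 2019-09-02.
1st Monday of October 2019: 2019-10-07.

2019-08-05, 2019-09-02, 2019-10-07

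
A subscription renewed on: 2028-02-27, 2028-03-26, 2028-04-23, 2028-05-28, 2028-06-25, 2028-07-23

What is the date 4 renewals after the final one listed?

2028-11-26

All dates are Sundays, 28, 28, 35, 28, 28 days apart.
Specifically, the 4th Sunday of each month.
August 2028 — 4th Sunday is 2028-08-27.
4th Sunday of September 2028: 2028-09-24.
4th Sunday of October 2028: 2028-10-22.
4th Sunday of November 2028: 2028-11-26.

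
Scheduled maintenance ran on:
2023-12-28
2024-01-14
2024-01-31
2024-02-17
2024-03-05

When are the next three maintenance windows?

2024-03-22, 2024-04-08, 2024-04-25

The spacing is 17, 17, 17, 17 days — always 17 days.
2024-03-05 + 17 days = 2024-03-22.
2024-03-22 + 17 days = 2024-04-08.
2024-04-08 + 17 days = 2024-04-25.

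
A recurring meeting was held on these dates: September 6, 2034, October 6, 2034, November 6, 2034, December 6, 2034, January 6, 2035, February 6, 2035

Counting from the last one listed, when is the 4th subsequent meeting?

June 6, 2035

The day-of-month is always 6 (30, 31, 30, 31, 31 days between events).
So this recurs on the 6th of each month.
March 2035: March 6, 2035.
April 2035: April 6, 2035.
May 2035: May 6, 2035.
June 2035: June 6, 2035.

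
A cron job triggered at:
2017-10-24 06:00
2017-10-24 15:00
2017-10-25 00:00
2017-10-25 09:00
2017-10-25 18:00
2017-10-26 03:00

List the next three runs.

2017-10-26 12:00, 2017-10-26 21:00, 2017-10-27 06:00

The interval is a steady 9 hours (9, 9, 9, 9, 9).
2017-10-26 03:00 + 9 h = 2017-10-26 12:00.
2017-10-26 12:00 + 9 h = 2017-10-26 21:00.
2017-10-26 21:00 + 9 h = 2017-10-27 06:00.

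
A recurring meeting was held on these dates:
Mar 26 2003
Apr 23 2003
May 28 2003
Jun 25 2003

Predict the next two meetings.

These are Wednesdays at 28- or 35-day spacing (28, 35, 28).
The pattern: 4th Wednesday of the month.
July 2003 — 4th Wednesday is Jul 23 2003.
August 2003 — 4th Wednesday is Aug 27 2003.

Jul 23 2003, Aug 27 2003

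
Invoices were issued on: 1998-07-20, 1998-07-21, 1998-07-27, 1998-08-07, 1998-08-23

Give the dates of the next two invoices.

The spacing grows by 5 each time: 1, 6, 11, 16 days.
Next gap: 21 days. 1998-08-23 + 21 days = 1998-09-13.
Next gap: 26 days. 1998-09-13 + 26 days = 1998-10-09.

1998-09-13, 1998-10-09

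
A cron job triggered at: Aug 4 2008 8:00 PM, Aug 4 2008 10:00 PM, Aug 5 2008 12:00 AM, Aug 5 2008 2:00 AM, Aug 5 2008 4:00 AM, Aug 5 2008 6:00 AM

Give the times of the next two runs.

Aug 5 2008 8:00 AM, Aug 5 2008 10:00 AM

Spacing: 2, 2, 2, 2, 2 h — constant 2 h.
Aug 5 2008 6:00 AM + 2 h = Aug 5 2008 8:00 AM.
Aug 5 2008 8:00 AM + 2 h = Aug 5 2008 10:00 AM.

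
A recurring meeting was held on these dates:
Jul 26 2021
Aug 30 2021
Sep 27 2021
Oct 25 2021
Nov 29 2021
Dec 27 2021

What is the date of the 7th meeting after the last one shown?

Jul 25 2022

All Mondays; the gaps (35, 28, 28, 35, 28) vary with month length.
This is the last Monday of each month.
January 2022 ends with Monday Jan 31 2022.
Last Monday of February 2022: Feb 28 2022.
Last Monday of March 2022: Mar 28 2022.
Last Monday of April 2022: Apr 25 2022.
Last Monday of May 2022: May 30 2022.
June 2022 ends with Monday Jun 27 2022.
Last Monday of July 2022: Jul 25 2022.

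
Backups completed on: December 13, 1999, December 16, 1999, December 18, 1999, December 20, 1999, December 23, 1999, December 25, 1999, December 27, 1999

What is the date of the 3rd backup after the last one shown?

January 3, 2000

The gap pattern 3, 2, 2, 3, 2, 2 repeats every 3 events.
These are the Mondays, Thursdays and Saturdays of each week.
Next Thursday: December 30, 1999.
The following Saturday is January 1, 2000.
Next Monday: January 3, 2000.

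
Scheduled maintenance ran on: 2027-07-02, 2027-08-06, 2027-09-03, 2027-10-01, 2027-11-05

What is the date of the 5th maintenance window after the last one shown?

2028-04-07

Gaps: 35, 28, 28, 35 days — a mix of 28 and 35. Every date is a Friday.
Each is the 1st Friday of its month.
December 2027 — 1st Friday is 2027-12-03.
1st Friday of January 2028: 2028-01-07.
1st Friday of February 2028: 2028-02-04.
March 2028 — 1st Friday is 2028-03-03.
1st Friday of April 2028: 2028-04-07.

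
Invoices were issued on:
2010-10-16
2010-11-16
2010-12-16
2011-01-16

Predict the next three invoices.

Gaps: 31, 30, 31 days — not constant. Every event is on the 16th of the month.
Pattern: the 16th of each month.
February 2011: 2011-02-16.
March 2011: 2011-03-16.
April 2011: 2011-04-16.

2011-02-16, 2011-03-16, 2011-04-16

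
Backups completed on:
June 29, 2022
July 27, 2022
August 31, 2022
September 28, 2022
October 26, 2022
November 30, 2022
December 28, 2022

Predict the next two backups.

January 25, 2023; February 22, 2023

All Wednesdays; the gaps (28, 35, 28, 28, 35, 28) vary with month length.
This is the last Wednesday of each month.
January 2023 ends with Wednesday January 25, 2023.
February 2023 ends with Wednesday February 22, 2023.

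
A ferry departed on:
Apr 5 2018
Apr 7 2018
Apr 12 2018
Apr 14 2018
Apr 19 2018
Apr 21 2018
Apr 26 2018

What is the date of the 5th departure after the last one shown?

May 12 2018

Gaps: 2, 5, 2, 5, 2, 5 days — not constant, but cyclic with period 2.
The events fall on every Thursday and Saturday.
Next Saturday: Apr 28 2018.
The following Thursday is May 3 2018.
The following Saturday is May 5 2018.
Next Thursday: May 10 2018.
Next Saturday: May 12 2018.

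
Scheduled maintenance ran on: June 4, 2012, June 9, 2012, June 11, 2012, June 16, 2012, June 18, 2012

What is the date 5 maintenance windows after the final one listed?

The gap pattern 5, 2, 5, 2 repeats every 2 events.
These are the Mondays and Saturdays of each week.
Next Saturday: June 23, 2012.
The following Monday is June 25, 2012.
The following Saturday is June 30, 2012.
The following Monday is July 2, 2012.
Next Saturday: July 7, 2012.

July 7, 2012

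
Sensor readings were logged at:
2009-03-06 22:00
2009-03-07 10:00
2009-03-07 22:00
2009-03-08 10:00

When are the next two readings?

The interval is a steady 12 hours (12, 12, 12).
2009-03-08 10:00 + 12 h = 2009-03-08 22:00.
2009-03-08 22:00 + 12 h = 2009-03-09 10:00.

2009-03-08 22:00, 2009-03-09 10:00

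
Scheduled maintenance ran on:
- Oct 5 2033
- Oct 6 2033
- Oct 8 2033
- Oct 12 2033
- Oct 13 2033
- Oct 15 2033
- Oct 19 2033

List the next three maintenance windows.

Oct 20 2033, Oct 22 2033, Oct 26 2033

The gap pattern 1, 2, 4, 1, 2, 4 repeats every 3 events.
These are the Wednesdays, Thursdays and Saturdays of each week.
The following Thursday is Oct 20 2033.
The following Saturday is Oct 22 2033.
The following Wednesday is Oct 26 2033.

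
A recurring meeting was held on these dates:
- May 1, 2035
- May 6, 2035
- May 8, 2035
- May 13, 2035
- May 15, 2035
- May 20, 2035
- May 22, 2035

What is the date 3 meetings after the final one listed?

Gaps: 5, 2, 5, 2, 5, 2 days — not constant, but cyclic with period 2.
The events fall on every Tuesday and Sunday.
The following Sunday is May 27, 2035.
Next Tuesday: May 29, 2035.
The following Sunday is June 3, 2035.

June 3, 2035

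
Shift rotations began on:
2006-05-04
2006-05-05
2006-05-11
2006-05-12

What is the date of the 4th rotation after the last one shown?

Gaps: 1, 6, 1 days — not constant, but cyclic with period 2.
The events fall on every Thursday and Friday.
Next Thursday: 2006-05-18.
Next Friday: 2006-05-19.
Next Thursday: 2006-05-25.
The following Friday is 2006-05-26.

2006-05-26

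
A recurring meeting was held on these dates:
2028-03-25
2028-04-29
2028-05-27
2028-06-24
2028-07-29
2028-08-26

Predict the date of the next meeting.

Every date is a Saturday; gaps 35, 28, 28, 35, 28 days.
Each is the last Saturday of its month (at least one falls on the 29th or later, ruling out '4th Saturday').
September 2028 ends with Saturday 2028-09-30.

2028-09-30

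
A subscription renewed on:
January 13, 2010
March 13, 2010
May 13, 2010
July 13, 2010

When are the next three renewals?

Each date is the 13th; the gaps (59, 61, 61) track the month lengths.
The rule is the 13th of every 2 months.
Next: September 2010 → September 13, 2010.
November 2010: November 13, 2010.
Next: January 2011 → January 13, 2011.

September 13, 2010; November 13, 2010; January 13, 2011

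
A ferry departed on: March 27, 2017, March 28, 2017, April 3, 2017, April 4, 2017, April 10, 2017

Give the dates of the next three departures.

Every event lands on a Monday or Tuesday (gaps cycle 1, 6, 1, 6).
So the schedule is: every Monday and Tuesday.
The following Tuesday is April 11, 2017.
The following Monday is April 17, 2017.
The following Tuesday is April 18, 2017.

April 11, 2017; April 17, 2017; April 18, 2017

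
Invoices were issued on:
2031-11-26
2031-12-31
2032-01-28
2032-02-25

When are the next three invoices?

2032-03-31, 2032-04-28, 2032-05-26

These are Wednesdays with 35, 28, 28-day gaps.
Each is the final Wednesday of its month — 2031-12-31 is past the 28th, so '4th Wednesday' doesn't fit.
March 2032 ends with Wednesday 2032-03-31.
Last Wednesday of April 2032: 2032-04-28.
May 2032 ends with Wednesday 2032-05-26.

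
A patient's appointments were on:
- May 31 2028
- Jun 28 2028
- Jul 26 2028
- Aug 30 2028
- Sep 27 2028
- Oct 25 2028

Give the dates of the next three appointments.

Nov 29 2028, Dec 27 2028, Jan 31 2029

These are Wednesdays with 28, 28, 35, 28, 28-day gaps.
Each is the final Wednesday of its month — May 31 2028 is past the 28th, so '4th Wednesday' doesn't fit.
November 2028 ends with Wednesday Nov 29 2028.
Last Wednesday of December 2028: Dec 27 2028.
Last Wednesday of January 2029: Jan 31 2029.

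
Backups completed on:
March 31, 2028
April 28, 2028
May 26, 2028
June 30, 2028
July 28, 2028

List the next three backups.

August 25, 2028; September 29, 2028; October 27, 2028

All Fridays; the gaps (28, 28, 35, 28) vary with month length.
This is the last Friday of each month.
August 2028 ends with Friday August 25, 2028.
September 2028 ends with Friday September 29, 2028.
October 2028 ends with Friday October 27, 2028.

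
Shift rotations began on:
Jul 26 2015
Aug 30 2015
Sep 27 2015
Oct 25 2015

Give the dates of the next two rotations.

Every date is a Sunday; gaps 35, 28, 28 days.
Each is the last Sunday of its month (at least one falls on the 29th or later, ruling out '4th Sunday').
Last Sunday of November 2015: Nov 29 2015.
Last Sunday of December 2015: Dec 27 2015.

Nov 29 2015, Dec 27 2015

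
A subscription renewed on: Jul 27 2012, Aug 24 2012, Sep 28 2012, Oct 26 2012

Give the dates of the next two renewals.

These are Fridays at 28- or 35-day spacing (28, 35, 28).
The pattern: 4th Friday of the month.
4th Friday of November 2012: Nov 23 2012.
December 2012 — 4th Friday is Dec 28 2012.

Nov 23 2012, Dec 28 2012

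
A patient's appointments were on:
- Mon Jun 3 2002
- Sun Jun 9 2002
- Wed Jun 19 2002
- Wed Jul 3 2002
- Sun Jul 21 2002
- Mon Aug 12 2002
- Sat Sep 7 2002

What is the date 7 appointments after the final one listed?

Sat Jun 28 2003

The spacing grows by 4 each time: 6, 10, 14, 18, 22, 26 days.
Next gap: 30 days. Sat Sep 7 2002 + 30 days = Mon Oct 7 2002.
Next gap: 34 days. Mon Oct 7 2002 + 34 days = Sun Nov 10 2002.
Next gap: 38 days. Sun Nov 10 2002 + 38 days = Wed Dec 18 2002.
Next gap: 42 days. Wed Dec 18 2002 + 42 days = Wed Jan 29 2003.
Next gap: 46 days. Wed Jan 29 2003 + 46 days = Sun Mar 16 2003.
Next gap: 50 days. Sun Mar 16 2003 + 50 days = Mon May 5 2003.
Next gap: 54 days. Mon May 5 2003 + 54 days = Sat Jun 28 2003.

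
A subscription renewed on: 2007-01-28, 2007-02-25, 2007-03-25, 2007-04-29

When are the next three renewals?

2007-05-27, 2007-06-24, 2007-07-29

All Sundays; the gaps (28, 28, 35) vary with month length.
This is the last Sunday of each month.
May 2007 ends with Sunday 2007-05-27.
Last Sunday of June 2007: 2007-06-24.
July 2007 ends with Sunday 2007-07-29.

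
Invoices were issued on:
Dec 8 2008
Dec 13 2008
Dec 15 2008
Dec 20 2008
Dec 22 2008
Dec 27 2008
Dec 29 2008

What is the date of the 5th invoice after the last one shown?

Gaps: 5, 2, 5, 2, 5, 2 days — not constant, but cyclic with period 2.
The events fall on every Monday and Saturday.
The following Saturday is Jan 3 2009.
Next Monday: Jan 5 2009.
The following Saturday is Jan 10 2009.
Next Monday: Jan 12 2009.
Next Saturday: Jan 17 2009.

Jan 17 2009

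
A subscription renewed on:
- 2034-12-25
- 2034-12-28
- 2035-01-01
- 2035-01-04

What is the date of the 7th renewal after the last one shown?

2035-01-29

Gaps: 3, 4, 3 days — not constant, but cyclic with period 2.
The events fall on every Monday and Thursday.
Next Monday: 2035-01-08.
The following Thursday is 2035-01-11.
The following Monday is 2035-01-15.
The following Thursday is 2035-01-18.
The following Monday is 2035-01-22.
The following Thursday is 2035-01-25.
The following Monday is 2035-01-29.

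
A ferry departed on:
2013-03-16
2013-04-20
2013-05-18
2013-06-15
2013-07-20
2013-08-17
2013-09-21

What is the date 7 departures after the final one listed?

2014-04-19

All dates are Saturdays, 35, 28, 28, 35, 28, 35 days apart.
Specifically, the 3rd Saturday of each month.
3rd Saturday of October 2013: 2013-10-19.
November 2013 — 3rd Saturday is 2013-11-16.
December 2013 — 3rd Saturday is 2013-12-21.
January 2014 — 3rd Saturday is 2014-01-18.
3rd Saturday of February 2014: 2014-02-15.
3rd Saturday of March 2014: 2014-03-15.
April 2014 — 3rd Saturday is 2014-04-19.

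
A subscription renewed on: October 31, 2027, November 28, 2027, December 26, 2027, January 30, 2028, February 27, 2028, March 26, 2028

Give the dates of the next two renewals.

April 30, 2028; May 28, 2028

Every date is a Sunday; gaps 28, 28, 35, 28, 28 days.
Each is the last Sunday of its month (at least one falls on the 29th or later, ruling out '4th Sunday').
April 2028 ends with Sunday April 30, 2028.
Last Sunday of May 2028: May 28, 2028.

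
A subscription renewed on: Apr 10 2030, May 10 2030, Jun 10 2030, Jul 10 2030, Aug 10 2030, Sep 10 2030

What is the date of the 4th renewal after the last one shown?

Jan 10 2031

The day-of-month is always 10 (30, 31, 30, 31, 31 days between events).
So this recurs on the 10th of each month.
October 2030: Oct 10 2030.
Next: November 2030 → Nov 10 2030.
Next: December 2030 → Dec 10 2030.
January 2031: Jan 10 2031.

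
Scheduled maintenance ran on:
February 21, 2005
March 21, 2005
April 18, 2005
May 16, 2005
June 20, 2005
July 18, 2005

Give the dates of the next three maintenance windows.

All dates are Mondays, 28, 28, 28, 35, 28 days apart.
Specifically, the 3rd Monday of each month.
August 2005 — 3rd Monday is August 15, 2005.
September 2005 — 3rd Monday is September 19, 2005.
3rd Monday of October 2005: October 17, 2005.

August 15, 2005; September 19, 2005; October 17, 2005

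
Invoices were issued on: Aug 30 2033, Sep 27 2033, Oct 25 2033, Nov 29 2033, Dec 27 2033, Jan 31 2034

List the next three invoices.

Feb 28 2034, Mar 28 2034, Apr 25 2034

These are Tuesdays with 28, 28, 35, 28, 35-day gaps.
Each is the final Tuesday of its month — Aug 30 2033 is past the 28th, so '4th Tuesday' doesn't fit.
February 2034 ends with Tuesday Feb 28 2034.
March 2034 ends with Tuesday Mar 28 2034.
Last Tuesday of April 2034: Apr 25 2034.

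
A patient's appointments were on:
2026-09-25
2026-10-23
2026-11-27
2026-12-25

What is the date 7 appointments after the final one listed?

2027-07-23

Gaps: 28, 35, 28 days — a mix of 28 and 35. Every date is a Friday.
Each is the 4th Friday of its month.
January 2027 — 4th Friday is 2027-01-22.
February 2027 — 4th Friday is 2027-02-26.
4th Friday of March 2027: 2027-03-26.
April 2027 — 4th Friday is 2027-04-23.
4th Friday of May 2027: 2027-05-28.
4th Friday of June 2027: 2027-06-25.
July 2027 — 4th Friday is 2027-07-23.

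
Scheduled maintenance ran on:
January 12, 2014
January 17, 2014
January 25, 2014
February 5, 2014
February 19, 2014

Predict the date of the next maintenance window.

March 8, 2014

Intervals are 5, 8, 11, 14 days — an arithmetic progression with common difference 3.
Next gap: 17 days. February 19, 2014 + 17 days = March 8, 2014.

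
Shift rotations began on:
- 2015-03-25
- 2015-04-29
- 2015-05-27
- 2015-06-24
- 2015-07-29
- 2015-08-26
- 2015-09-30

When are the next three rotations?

2015-10-28, 2015-11-25, 2015-12-30

All Wednesdays; the gaps (35, 28, 28, 35, 28, 35) vary with month length.
This is the last Wednesday of each month.
October 2015 ends with Wednesday 2015-10-28.
November 2015 ends with Wednesday 2015-11-25.
Last Wednesday of December 2015: 2015-12-30.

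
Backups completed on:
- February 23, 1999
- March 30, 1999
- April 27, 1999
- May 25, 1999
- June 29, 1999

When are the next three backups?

July 27, 1999; August 31, 1999; September 28, 1999

Every date is a Tuesday; gaps 35, 28, 28, 35 days.
Each is the last Tuesday of its month (at least one falls on the 29th or later, ruling out '4th Tuesday').
Last Tuesday of July 1999: July 27, 1999.
Last Tuesday of August 1999: August 31, 1999.
Last Tuesday of September 1999: September 28, 1999.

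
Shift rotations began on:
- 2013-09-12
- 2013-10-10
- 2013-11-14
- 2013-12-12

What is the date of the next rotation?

2014-01-09

These are Thursdays at 28- or 35-day spacing (28, 35, 28).
The pattern: 2nd Thursday of the month.
2nd Thursday of January 2014: 2014-01-09.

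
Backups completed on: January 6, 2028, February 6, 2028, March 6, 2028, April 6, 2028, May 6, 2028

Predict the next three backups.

June 6, 2028; July 6, 2028; August 6, 2028

Each date is the 6th; the gaps (31, 29, 31, 30) track the month lengths.
The rule is the 6th of each month.
Next: June 2028 → June 6, 2028.
July 2028: July 6, 2028.
Next: August 2028 → August 6, 2028.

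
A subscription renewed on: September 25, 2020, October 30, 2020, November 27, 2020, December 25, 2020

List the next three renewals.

Every date is a Friday; gaps 35, 28, 28 days.
Each is the last Friday of its month (at least one falls on the 29th or later, ruling out '4th Friday').
Last Friday of January 2021: January 29, 2021.
February 2021 ends with Friday February 26, 2021.
March 2021 ends with Friday March 26, 2021.

January 29, 2021; February 26, 2021; March 26, 2021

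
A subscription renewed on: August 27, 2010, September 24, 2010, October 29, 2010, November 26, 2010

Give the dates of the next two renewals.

These are Fridays with 28, 35, 28-day gaps.
Each is the final Friday of its month — October 29, 2010 is past the 28th, so '4th Friday' doesn't fit.
Last Friday of December 2010: December 31, 2010.
Last Friday of January 2011: January 28, 2011.

December 31, 2010; January 28, 2011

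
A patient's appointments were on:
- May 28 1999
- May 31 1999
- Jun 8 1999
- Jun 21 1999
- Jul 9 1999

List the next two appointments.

Gaps: 3, 8, 13, 18 days — each gap is 5 larger than the previous one.
Next gap: 23 days. Jul 9 1999 + 23 days = Aug 1 1999.
Next gap: 28 days. Aug 1 1999 + 28 days = Aug 29 1999.

Aug 1 1999, Aug 29 1999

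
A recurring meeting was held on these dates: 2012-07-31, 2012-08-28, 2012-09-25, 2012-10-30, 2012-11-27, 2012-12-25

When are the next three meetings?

Every date is a Tuesday; gaps 28, 28, 35, 28, 28 days.
Each is the last Tuesday of its month (at least one falls on the 29th or later, ruling out '4th Tuesday').
January 2013 ends with Tuesday 2013-01-29.
February 2013 ends with Tuesday 2013-02-26.
March 2013 ends with Tuesday 2013-03-26.

2013-01-29, 2013-02-26, 2013-03-26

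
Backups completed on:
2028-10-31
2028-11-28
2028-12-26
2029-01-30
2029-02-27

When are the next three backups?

Every date is a Tuesday; gaps 28, 28, 35, 28 days.
Each is the last Tuesday of its month (at least one falls on the 29th or later, ruling out '4th Tuesday').
March 2029 ends with Tuesday 2029-03-27.
April 2029 ends with Tuesday 2029-04-24.
Last Tuesday of May 2029: 2029-05-29.

2029-03-27, 2029-04-24, 2029-05-29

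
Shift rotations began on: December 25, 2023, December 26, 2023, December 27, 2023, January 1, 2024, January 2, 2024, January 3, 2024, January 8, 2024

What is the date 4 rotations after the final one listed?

January 16, 2024

The gap pattern 1, 1, 5, 1, 1, 5 repeats every 3 events.
These are the Mondays, Tuesdays and Wednesdays of each week.
Next Tuesday: January 9, 2024.
Next Wednesday: January 10, 2024.
The following Monday is January 15, 2024.
The following Tuesday is January 16, 2024.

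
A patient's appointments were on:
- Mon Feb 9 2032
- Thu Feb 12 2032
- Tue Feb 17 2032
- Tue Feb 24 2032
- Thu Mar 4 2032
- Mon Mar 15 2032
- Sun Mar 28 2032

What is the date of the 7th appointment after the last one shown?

Sun Aug 22 2032

Gaps: 3, 5, 7, 9, 11, 13 days — each gap is 2 larger than the previous one.
Next gap: 15 days. Sun Mar 28 2032 + 15 days = Mon Apr 12 2032.
Next gap: 17 days. Mon Apr 12 2032 + 17 days = Thu Apr 29 2032.
Next gap: 19 days. Thu Apr 29 2032 + 19 days = Tue May 18 2032.
Next gap: 21 days. Tue May 18 2032 + 21 days = Tue Jun 8 2032.
Next gap: 23 days. Tue Jun 8 2032 + 23 days = Thu Jul 1 2032.
Next gap: 25 days. Thu Jul 1 2032 + 25 days = Mon Jul 26 2032.
Next gap: 27 days. Mon Jul 26 2032 + 27 days = Sun Aug 22 2032.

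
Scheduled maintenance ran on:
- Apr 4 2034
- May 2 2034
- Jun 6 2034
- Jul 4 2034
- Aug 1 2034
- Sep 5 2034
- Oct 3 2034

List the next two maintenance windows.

Nov 7 2034, Dec 5 2034

Gaps: 28, 35, 28, 28, 35, 28 days — a mix of 28 and 35. Every date is a Tuesday.
Each is the 1st Tuesday of its month.
November 2034 — 1st Tuesday is Nov 7 2034.
1st Tuesday of December 2034: Dec 5 2034.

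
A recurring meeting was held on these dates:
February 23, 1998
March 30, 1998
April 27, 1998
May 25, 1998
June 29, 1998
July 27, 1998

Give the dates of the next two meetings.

Every date is a Monday; gaps 35, 28, 28, 35, 28 days.
Each is the last Monday of its month (at least one falls on the 29th or later, ruling out '4th Monday').
Last Monday of August 1998: August 31, 1998.
September 1998 ends with Monday September 28, 1998.

August 31, 1998; September 28, 1998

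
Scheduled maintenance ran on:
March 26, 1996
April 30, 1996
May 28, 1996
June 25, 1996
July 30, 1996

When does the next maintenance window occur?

August 27, 1996

These are Tuesdays with 35, 28, 28, 35-day gaps.
Each is the final Tuesday of its month — April 30, 1996 is past the 28th, so '4th Tuesday' doesn't fit.
Last Tuesday of August 1996: August 27, 1996.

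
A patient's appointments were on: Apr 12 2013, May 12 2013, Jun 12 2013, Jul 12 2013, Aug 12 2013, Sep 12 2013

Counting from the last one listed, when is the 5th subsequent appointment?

Feb 12 2014

Gaps: 30, 31, 30, 31, 31 days — not constant. Every event is on the 12th of the month.
Pattern: the 12th of each month.
Next: October 2013 → Oct 12 2013.
November 2013: Nov 12 2013.
December 2013: Dec 12 2013.
January 2014: Jan 12 2014.
Next: February 2014 → Feb 12 2014.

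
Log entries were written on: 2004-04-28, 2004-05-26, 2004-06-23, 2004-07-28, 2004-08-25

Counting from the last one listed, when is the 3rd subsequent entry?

2004-11-24

All dates are Wednesdays, 28, 28, 35, 28 days apart.
Specifically, the 4th Wednesday of each month.
4th Wednesday of September 2004: 2004-09-22.
October 2004 — 4th Wednesday is 2004-10-27.
November 2004 — 4th Wednesday is 2004-11-24.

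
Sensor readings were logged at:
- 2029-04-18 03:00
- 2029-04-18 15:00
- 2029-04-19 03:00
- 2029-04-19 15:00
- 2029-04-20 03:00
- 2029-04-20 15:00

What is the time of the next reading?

2029-04-21 03:00

Gaps: 12, 12, 12, 12, 12 hours — each event is 12 hours after the previous one.
2029-04-20 15:00 + 12 h = 2029-04-21 03:00.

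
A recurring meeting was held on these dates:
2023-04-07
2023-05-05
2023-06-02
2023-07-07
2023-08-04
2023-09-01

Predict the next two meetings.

All dates are Fridays, 28, 28, 35, 28, 28 days apart.
Specifically, the 1st Friday of each month.
October 2023 — 1st Friday is 2023-10-06.
1st Friday of November 2023: 2023-11-03.

2023-10-06, 2023-11-03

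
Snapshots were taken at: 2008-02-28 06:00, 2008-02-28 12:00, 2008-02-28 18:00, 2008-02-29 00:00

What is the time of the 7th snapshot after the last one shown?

Spacing: 6, 6, 6 h — constant 6 h.
2008-02-29 00:00 + 6 h = 2008-02-29 06:00.
2008-02-29 06:00 + 6 h = 2008-02-29 12:00.
2008-02-29 12:00 + 6 h = 2008-02-29 18:00.
2008-02-29 18:00 + 6 h = 2008-03-01 00:00.
2008-03-01 00:00 + 6 h = 2008-03-01 06:00.
2008-03-01 06:00 + 6 h = 2008-03-01 12:00.
2008-03-01 12:00 + 6 h = 2008-03-01 18:00.

2008-03-01 18:00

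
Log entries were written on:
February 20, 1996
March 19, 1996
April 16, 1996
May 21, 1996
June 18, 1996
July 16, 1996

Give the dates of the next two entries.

August 20, 1996; September 17, 1996

These are Tuesdays at 28- or 35-day spacing (28, 28, 35, 28, 28).
The pattern: 3rd Tuesday of the month.
3rd Tuesday of August 1996: August 20, 1996.
September 1996 — 3rd Tuesday is September 17, 1996.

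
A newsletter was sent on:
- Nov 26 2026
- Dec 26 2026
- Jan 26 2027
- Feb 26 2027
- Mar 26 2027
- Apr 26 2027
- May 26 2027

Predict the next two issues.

Jun 26 2027, Jul 26 2027

The day-of-month is always 26 (30, 31, 31, 28, 31, 30 days between events).
So this recurs on the 26th of each month.
June 2027: Jun 26 2027.
Next: July 2027 → Jul 26 2027.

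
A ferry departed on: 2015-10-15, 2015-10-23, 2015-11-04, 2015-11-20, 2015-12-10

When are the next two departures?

Gaps: 8, 12, 16, 20 days — each gap is 4 larger than the previous one.
Next gap: 24 days. 2015-12-10 + 24 days = 2016-01-03.
Next gap: 28 days. 2016-01-03 + 28 days = 2016-01-31.

2016-01-03, 2016-01-31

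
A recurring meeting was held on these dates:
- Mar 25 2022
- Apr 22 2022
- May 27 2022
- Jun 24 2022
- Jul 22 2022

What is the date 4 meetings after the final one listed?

All dates are Fridays, 28, 35, 28, 28 days apart.
Specifically, the 4th Friday of each month.
August 2022 — 4th Friday is Aug 26 2022.
4th Friday of September 2022: Sep 23 2022.
4th Friday of October 2022: Oct 28 2022.
4th Friday of November 2022: Nov 25 2022.

Nov 25 2022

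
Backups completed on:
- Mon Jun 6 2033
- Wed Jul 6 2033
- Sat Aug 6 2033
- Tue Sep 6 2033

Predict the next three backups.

Thu Oct 6 2033, Sun Nov 6 2033, Tue Dec 6 2033

The day-of-month is always 6 (30, 31, 31 days between events).
So this recurs on the 6th of each month.
October 2033: Thu Oct 6 2033.
November 2033: Sun Nov 6 2033.
December 2033: Tue Dec 6 2033.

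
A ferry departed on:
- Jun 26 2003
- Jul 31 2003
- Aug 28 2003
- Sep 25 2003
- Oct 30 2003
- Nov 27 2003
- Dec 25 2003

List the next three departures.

Jan 29 2004, Feb 26 2004, Mar 25 2004

These are Thursdays with 35, 28, 28, 35, 28, 28-day gaps.
Each is the final Thursday of its month — Jul 31 2003 is past the 28th, so '4th Thursday' doesn't fit.
January 2004 ends with Thursday Jan 29 2004.
Last Thursday of February 2004: Feb 26 2004.
Last Thursday of March 2004: Mar 25 2004.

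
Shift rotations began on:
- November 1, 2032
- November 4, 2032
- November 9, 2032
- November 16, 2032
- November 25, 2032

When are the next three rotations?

December 6, 2032; December 19, 2032; January 3, 2033

Gaps: 3, 5, 7, 9 days — each gap is 2 larger than the previous one.
Next gap: 11 days. November 25, 2032 + 11 days = December 6, 2032.
Next gap: 13 days. December 6, 2032 + 13 days = December 19, 2032.
Next gap: 15 days. December 19, 2032 + 15 days = January 3, 2033.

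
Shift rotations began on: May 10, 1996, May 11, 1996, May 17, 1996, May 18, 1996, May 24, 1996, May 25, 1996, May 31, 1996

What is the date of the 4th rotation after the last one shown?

Every event lands on a Friday or Saturday (gaps cycle 1, 6, 1, 6, 1, 6).
So the schedule is: every Friday and Saturday.
Next Saturday: June 1, 1996.
The following Friday is June 7, 1996.
The following Saturday is June 8, 1996.
The following Friday is June 14, 1996.

June 14, 1996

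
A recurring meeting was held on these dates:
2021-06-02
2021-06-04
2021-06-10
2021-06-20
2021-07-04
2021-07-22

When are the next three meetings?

Intervals are 2, 6, 10, 14, 18 days — an arithmetic progression with common difference 4.
Next gap: 22 days. 2021-07-22 + 22 days = 2021-08-13.
Next gap: 26 days. 2021-08-13 + 26 days = 2021-09-08.
Next gap: 30 days. 2021-09-08 + 30 days = 2021-10-08.

2021-08-13, 2021-09-08, 2021-10-08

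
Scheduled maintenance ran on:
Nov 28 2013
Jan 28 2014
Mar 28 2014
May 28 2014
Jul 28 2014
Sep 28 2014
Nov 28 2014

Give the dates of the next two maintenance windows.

Gaps: 61, 59, 61, 61, 62, 61 days — not constant. Every event is on the 28th of the month.
Pattern: the 28th of every 2 months.
Next: January 2015 → Jan 28 2015.
March 2015: Mar 28 2015.

Jan 28 2015, Mar 28 2015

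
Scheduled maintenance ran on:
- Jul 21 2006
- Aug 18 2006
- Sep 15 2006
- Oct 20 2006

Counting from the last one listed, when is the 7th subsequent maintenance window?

May 18 2007

All dates are Fridays, 28, 28, 35 days apart.
Specifically, the 3rd Friday of each month.
3rd Friday of November 2006: Nov 17 2006.
3rd Friday of December 2006: Dec 15 2006.
3rd Friday of January 2007: Jan 19 2007.
February 2007 — 3rd Friday is Feb 16 2007.
3rd Friday of March 2007: Mar 16 2007.
April 2007 — 3rd Friday is Apr 20 2007.
3rd Friday of May 2007: May 18 2007.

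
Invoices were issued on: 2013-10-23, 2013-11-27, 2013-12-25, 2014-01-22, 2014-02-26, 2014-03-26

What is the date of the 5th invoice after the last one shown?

2014-08-27

Gaps: 35, 28, 28, 35, 28 days — a mix of 28 and 35. Every date is a Wednesday.
Each is the 4th Wednesday of its month.
April 2014 — 4th Wednesday is 2014-04-23.
May 2014 — 4th Wednesday is 2014-05-28.
4th Wednesday of June 2014: 2014-06-25.
July 2014 — 4th Wednesday is 2014-07-23.
4th Wednesday of August 2014: 2014-08-27.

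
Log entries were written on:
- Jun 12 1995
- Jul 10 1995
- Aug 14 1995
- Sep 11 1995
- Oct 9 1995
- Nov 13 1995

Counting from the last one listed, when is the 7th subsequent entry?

Jun 10 1996

All dates are Mondays, 28, 35, 28, 28, 35 days apart.
Specifically, the 2nd Monday of each month.
2nd Monday of December 1995: Dec 11 1995.
January 1996 — 2nd Monday is Jan 8 1996.
February 1996 — 2nd Monday is Feb 12 1996.
March 1996 — 2nd Monday is Mar 11 1996.
April 1996 — 2nd Monday is Apr 8 1996.
May 1996 — 2nd Monday is May 13 1996.
June 1996 — 2nd Monday is Jun 10 1996.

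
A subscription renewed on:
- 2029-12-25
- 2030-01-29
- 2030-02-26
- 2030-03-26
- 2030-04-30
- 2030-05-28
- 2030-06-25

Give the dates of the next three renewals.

2030-07-30, 2030-08-27, 2030-09-24

Every date is a Tuesday; gaps 35, 28, 28, 35, 28, 28 days.
Each is the last Tuesday of its month (at least one falls on the 29th or later, ruling out '4th Tuesday').
July 2030 ends with Tuesday 2030-07-30.
August 2030 ends with Tuesday 2030-08-27.
Last Tuesday of September 2030: 2030-09-24.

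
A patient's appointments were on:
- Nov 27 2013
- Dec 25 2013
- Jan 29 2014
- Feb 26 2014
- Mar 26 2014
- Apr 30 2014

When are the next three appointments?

May 28 2014, Jun 25 2014, Jul 30 2014

All Wednesdays; the gaps (28, 35, 28, 28, 35) vary with month length.
This is the last Wednesday of each month.
Last Wednesday of May 2014: May 28 2014.
Last Wednesday of June 2014: Jun 25 2014.
July 2014 ends with Wednesday Jul 30 2014.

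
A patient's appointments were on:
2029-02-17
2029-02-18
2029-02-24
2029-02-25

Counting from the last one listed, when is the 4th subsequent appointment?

Every event lands on a Saturday or Sunday (gaps cycle 1, 6, 1).
So the schedule is: every Saturday and Sunday.
The following Saturday is 2029-03-03.
Next Sunday: 2029-03-04.
Next Saturday: 2029-03-10.
Next Sunday: 2029-03-11.

2029-03-11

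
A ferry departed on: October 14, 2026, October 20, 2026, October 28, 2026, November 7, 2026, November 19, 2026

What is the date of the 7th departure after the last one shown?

April 8, 2027

Intervals are 6, 8, 10, 12 days — an arithmetic progression with common difference 2.
Next gap: 14 days. November 19, 2026 + 14 days = December 3, 2026.
Next gap: 16 days. December 3, 2026 + 16 days = December 19, 2026.
Next gap: 18 days. December 19, 2026 + 18 days = January 6, 2027.
Next gap: 20 days. January 6, 2027 + 20 days = January 26, 2027.
Next gap: 22 days. January 26, 2027 + 22 days = February 17, 2027.
Next gap: 24 days. February 17, 2027 + 24 days = March 13, 2027.
Next gap: 26 days. March 13, 2027 + 26 days = April 8, 2027.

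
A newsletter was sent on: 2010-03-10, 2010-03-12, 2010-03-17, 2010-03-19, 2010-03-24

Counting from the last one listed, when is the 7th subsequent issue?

2010-04-16

Every event lands on a Wednesday or Friday (gaps cycle 2, 5, 2, 5).
So the schedule is: every Wednesday and Friday.
Next Friday: 2010-03-26.
The following Wednesday is 2010-03-31.
The following Friday is 2010-04-02.
Next Wednesday: 2010-04-07.
The following Friday is 2010-04-09.
Next Wednesday: 2010-04-14.
The following Friday is 2010-04-16.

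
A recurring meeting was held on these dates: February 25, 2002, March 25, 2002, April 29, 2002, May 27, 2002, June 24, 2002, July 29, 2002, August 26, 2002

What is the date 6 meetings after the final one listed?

These are Mondays with 28, 35, 28, 28, 35, 28-day gaps.
Each is the final Monday of its month — April 29, 2002 is past the 28th, so '4th Monday' doesn't fit.
Last Monday of September 2002: September 30, 2002.
Last Monday of October 2002: October 28, 2002.
November 2002 ends with Monday November 25, 2002.
Last Monday of December 2002: December 30, 2002.
Last Monday of January 2003: January 27, 2003.
February 2003 ends with Monday February 24, 2003.

February 24, 2003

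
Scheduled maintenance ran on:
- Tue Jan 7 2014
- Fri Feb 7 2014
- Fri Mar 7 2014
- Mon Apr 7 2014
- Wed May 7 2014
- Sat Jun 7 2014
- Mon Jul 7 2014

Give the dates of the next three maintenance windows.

Thu Aug 7 2014, Sun Sep 7 2014, Tue Oct 7 2014

Gaps: 31, 28, 31, 30, 31, 30 days — not constant. Every event is on the 7th of the month.
Pattern: the 7th of each month.
Next: August 2014 → Thu Aug 7 2014.
September 2014: Sun Sep 7 2014.
October 2014: Tue Oct 7 2014.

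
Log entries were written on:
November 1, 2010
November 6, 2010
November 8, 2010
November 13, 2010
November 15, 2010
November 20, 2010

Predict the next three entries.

November 22, 2010; November 27, 2010; November 29, 2010

Gaps: 5, 2, 5, 2, 5 days — not constant, but cyclic with period 2.
The events fall on every Monday and Saturday.
The following Monday is November 22, 2010.
The following Saturday is November 27, 2010.
The following Monday is November 29, 2010.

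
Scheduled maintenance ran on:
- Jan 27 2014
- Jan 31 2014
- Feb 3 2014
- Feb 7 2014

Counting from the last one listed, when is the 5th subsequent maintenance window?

The gap pattern 4, 3, 4 repeats every 2 events.
These are the Mondays and Fridays of each week.
Next Monday: Feb 10 2014.
Next Friday: Feb 14 2014.
The following Monday is Feb 17 2014.
Next Friday: Feb 21 2014.
Next Monday: Feb 24 2014.

Feb 24 2014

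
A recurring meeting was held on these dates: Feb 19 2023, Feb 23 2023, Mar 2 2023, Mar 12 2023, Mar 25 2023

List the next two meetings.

Intervals are 4, 7, 10, 13 days — an arithmetic progression with common difference 3.
Next gap: 16 days. Mar 25 2023 + 16 days = Apr 10 2023.
Next gap: 19 days. Apr 10 2023 + 19 days = Apr 29 2023.

Apr 10 2023, Apr 29 2023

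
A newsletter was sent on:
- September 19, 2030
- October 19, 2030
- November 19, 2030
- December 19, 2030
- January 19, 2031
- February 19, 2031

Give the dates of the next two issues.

March 19, 2031; April 19, 2031

Each date is the 19th; the gaps (30, 31, 30, 31, 31) track the month lengths.
The rule is the 19th of each month.
Next: March 2031 → March 19, 2031.
Next: April 2031 → April 19, 2031.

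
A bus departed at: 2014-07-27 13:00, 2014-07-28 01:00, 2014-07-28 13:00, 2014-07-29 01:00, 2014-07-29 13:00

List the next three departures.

2014-07-30 01:00, 2014-07-30 13:00, 2014-07-31 01:00

Gaps: 12, 12, 12, 12 hours — each event is 12 hours after the previous one.
2014-07-29 13:00 + 12 h = 2014-07-30 01:00.
2014-07-30 01:00 + 12 h = 2014-07-30 13:00.
2014-07-30 13:00 + 12 h = 2014-07-31 01:00.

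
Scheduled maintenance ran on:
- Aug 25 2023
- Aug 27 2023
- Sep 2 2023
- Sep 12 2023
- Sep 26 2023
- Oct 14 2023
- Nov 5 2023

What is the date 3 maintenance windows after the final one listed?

Feb 3 2024

Intervals are 2, 6, 10, 14, 18, 22 days — an arithmetic progression with common difference 4.
Next gap: 26 days. Nov 5 2023 + 26 days = Dec 1 2023.
Next gap: 30 days. Dec 1 2023 + 30 days = Dec 31 2023.
Next gap: 34 days. Dec 31 2023 + 34 days = Feb 3 2024.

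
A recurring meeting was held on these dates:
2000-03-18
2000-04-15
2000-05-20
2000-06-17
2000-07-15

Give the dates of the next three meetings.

These are Saturdays at 28- or 35-day spacing (28, 35, 28, 28).
The pattern: 3rd Saturday of the month.
August 2000 — 3rd Saturday is 2000-08-19.
3rd Saturday of September 2000: 2000-09-16.
October 2000 — 3rd Saturday is 2000-10-21.

2000-08-19, 2000-09-16, 2000-10-21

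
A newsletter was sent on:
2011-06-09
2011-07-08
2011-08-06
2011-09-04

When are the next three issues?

Every event comes 29 days after the last (29, 29, 29).
2011-09-04 + 29 days = 2011-10-03.
2011-10-03 + 29 days = 2011-11-01.
2011-11-01 + 29 days = 2011-11-30.

2011-10-03, 2011-11-01, 2011-11-30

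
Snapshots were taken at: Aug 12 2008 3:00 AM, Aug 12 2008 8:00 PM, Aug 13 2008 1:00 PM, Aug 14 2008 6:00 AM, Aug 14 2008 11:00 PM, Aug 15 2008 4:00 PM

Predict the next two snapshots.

Aug 16 2008 9:00 AM, Aug 17 2008 2:00 AM

The interval is a steady 17 hours (17, 17, 17, 17, 17).
Aug 15 2008 4:00 PM + 17 h = Aug 16 2008 9:00 AM.
Aug 16 2008 9:00 AM + 17 h = Aug 17 2008 2:00 AM.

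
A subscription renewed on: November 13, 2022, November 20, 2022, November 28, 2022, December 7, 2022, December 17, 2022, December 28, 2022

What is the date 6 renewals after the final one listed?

March 25, 2023

The spacing grows by 1 each time: 7, 8, 9, 10, 11 days.
Next gap: 12 days. December 28, 2022 + 12 days = January 9, 2023.
Next gap: 13 days. January 9, 2023 + 13 days = January 22, 2023.
Next gap: 14 days. January 22, 2023 + 14 days = February 5, 2023.
Next gap: 15 days. February 5, 2023 + 15 days = February 20, 2023.
Next gap: 16 days. February 20, 2023 + 16 days = March 8, 2023.
Next gap: 17 days. March 8, 2023 + 17 days = March 25, 2023.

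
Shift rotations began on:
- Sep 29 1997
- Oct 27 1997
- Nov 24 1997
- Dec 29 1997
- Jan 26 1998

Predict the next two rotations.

These are Mondays with 28, 28, 35, 28-day gaps.
Each is the final Monday of its month — Sep 29 1997 is past the 28th, so '4th Monday' doesn't fit.
Last Monday of February 1998: Feb 23 1998.
March 1998 ends with Monday Mar 30 1998.

Feb 23 1998, Mar 30 1998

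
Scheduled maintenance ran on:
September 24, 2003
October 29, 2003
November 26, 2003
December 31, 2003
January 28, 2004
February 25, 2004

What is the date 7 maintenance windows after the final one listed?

These are Wednesdays with 35, 28, 35, 28, 28-day gaps.
Each is the final Wednesday of its month — October 29, 2003 is past the 28th, so '4th Wednesday' doesn't fit.
March 2004 ends with Wednesday March 31, 2004.
April 2004 ends with Wednesday April 28, 2004.
Last Wednesday of May 2004: May 26, 2004.
June 2004 ends with Wednesday June 30, 2004.
Last Wednesday of July 2004: July 28, 2004.
Last Wednesday of August 2004: August 25, 2004.
September 2004 ends with Wednesday September 29, 2004.

September 29, 2004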